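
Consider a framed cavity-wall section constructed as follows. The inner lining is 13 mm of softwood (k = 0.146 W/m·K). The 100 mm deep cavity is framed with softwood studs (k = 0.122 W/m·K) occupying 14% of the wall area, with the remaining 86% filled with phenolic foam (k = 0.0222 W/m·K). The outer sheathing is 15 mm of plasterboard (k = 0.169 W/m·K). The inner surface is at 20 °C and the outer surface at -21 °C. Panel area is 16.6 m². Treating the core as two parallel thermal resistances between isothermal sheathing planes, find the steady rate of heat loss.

Q ≈ 231 W

Sheathing layers in series; stud and cavity paths in parallel between them.
R_inner = 0.013/(0.146×16.6) = 0.005364 K/W
R_stud  = 0.1/(0.122×0.14×16.6) = 0.3527 K/W
R_cav   = 0.1/(0.0222×0.86×16.6) = 0.3155 K/W
1/R_core = 1/R_stud + 1/R_cav → R_core = 0.1665 K/W
R_outer = 0.015/(0.169×16.6) = 0.005347 K/W
R_total = 0.1773 K/W
Q = ΔT/R_total = 41/0.1773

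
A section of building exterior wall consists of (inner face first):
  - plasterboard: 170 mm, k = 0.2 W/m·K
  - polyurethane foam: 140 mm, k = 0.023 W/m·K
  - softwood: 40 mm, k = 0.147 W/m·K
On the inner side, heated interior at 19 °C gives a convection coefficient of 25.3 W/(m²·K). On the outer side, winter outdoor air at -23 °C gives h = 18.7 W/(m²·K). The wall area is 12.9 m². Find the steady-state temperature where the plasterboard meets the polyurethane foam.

Model the wall as resistances in series:
R_inner film = 1/(h_i·A) = 1/(25.3×12.9) = 0.003064 K/W
R_plasterboard = L/(kA) = 0.17/(0.2×12.9) = 0.06589 K/W
R_polyurethane foam = L/(kA) = 0.14/(0.023×12.9) = 0.4719 K/W
R_softwood = L/(kA) = 0.04/(0.147×12.9) = 0.02109 K/W
R_outer film = 1/(h_o·A) = 1/(18.7×12.9) = 0.004145 K/W
R_total = 0.5661 K/W;  Q = ΔT/R_total = 42/0.5661 = 74.2 W
T_interface = T_inner − Q·ΣR(inner→interface) = 19 − 74.2×0.06896

T ≈ 13.9 °C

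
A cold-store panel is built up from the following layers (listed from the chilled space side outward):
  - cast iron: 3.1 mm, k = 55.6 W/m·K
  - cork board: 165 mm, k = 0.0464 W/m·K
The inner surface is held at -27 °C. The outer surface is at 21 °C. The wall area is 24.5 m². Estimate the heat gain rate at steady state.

Q ≈ 331 W

Using the resistance-network approach (series):
R_cast iron = L/(kA) = 0.0031/(55.6×24.5) = 2.276×10^-6 K/W
R_cork board = L/(kA) = 0.165/(0.0464×24.5) = 0.1451 K/W
R_total = 0.1451 K/W
Q = ΔT / R_total = 48 / 0.1451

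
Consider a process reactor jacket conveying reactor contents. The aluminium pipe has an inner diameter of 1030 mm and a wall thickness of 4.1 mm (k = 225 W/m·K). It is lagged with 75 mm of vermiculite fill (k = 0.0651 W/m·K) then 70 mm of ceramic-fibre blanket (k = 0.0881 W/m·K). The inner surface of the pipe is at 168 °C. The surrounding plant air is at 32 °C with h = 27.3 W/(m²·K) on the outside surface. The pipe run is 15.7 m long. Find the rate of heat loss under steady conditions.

For a radial system each layer contributes R = ln(r_out/r_in)/(2πkL); films add R = 1/(hA).
R_aluminium pipe wall = ln(519.1/515)/(2π×225×15.7) = 3.573×10^-7 K/W
R_vermiculite fill = ln(594.1/519.1)/(2π×0.0651×15.7) = 0.02101 K/W
R_ceramic-fibre blanket = ln(664.1/594.1)/(2π×0.0881×15.7) = 0.01282 K/W
R_outer film = 1/(h_o·2πr_oL) = 1/(27.3×2π×0.6641×15.7) = 5.591×10^-4 K/W
R_total = 0.03439 K/W
Q = ΔT/R_total = 136/0.03439

Q ≈ 3950 W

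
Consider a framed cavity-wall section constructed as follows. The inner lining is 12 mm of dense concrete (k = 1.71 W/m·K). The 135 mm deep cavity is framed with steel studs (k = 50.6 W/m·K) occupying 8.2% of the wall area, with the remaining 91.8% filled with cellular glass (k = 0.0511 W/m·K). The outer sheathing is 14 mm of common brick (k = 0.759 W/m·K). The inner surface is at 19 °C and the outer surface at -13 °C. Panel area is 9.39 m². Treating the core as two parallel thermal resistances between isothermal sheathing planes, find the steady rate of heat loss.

Sheathing layers in series; stud and cavity paths in parallel between them.
R_inner = 0.012/(1.71×9.39) = 7.473×10^-4 K/W
R_stud  = 0.135/(50.6×0.082×9.39) = 0.003465 K/W
R_cav   = 0.135/(0.0511×0.918×9.39) = 0.3065 K/W
1/R_core = 1/R_stud + 1/R_cav → R_core = 0.003426 K/W
R_outer = 0.014/(0.759×9.39) = 0.001964 K/W
R_total = 0.006138 K/W
Q = ΔT/R_total = 32/0.006138

Q ≈ 5210 W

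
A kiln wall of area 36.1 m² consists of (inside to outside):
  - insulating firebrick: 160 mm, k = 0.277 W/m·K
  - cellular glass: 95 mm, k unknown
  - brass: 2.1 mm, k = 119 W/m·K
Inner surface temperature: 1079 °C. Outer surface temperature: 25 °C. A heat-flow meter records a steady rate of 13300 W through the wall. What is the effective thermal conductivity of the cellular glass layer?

k ≈ 0.0416 W/(m·K)

Series thermal resistances:
R_insulating firebrick = L/(kA) = 0.16/(0.277×36.1) = 0.016 K/W
R_brass = L/(kA) = 0.0021/(119×36.1) = 4.888×10^-7 K/W
Sum of known resistances R_other = 0.016 K/W
Total R = ΔT/Q = 1054/13300 = 0.07925 K/W
R_cellular glass = R_total − R_other = 0.06325 K/W
k = L/(R·A) = 0.095/(0.06325×36.1)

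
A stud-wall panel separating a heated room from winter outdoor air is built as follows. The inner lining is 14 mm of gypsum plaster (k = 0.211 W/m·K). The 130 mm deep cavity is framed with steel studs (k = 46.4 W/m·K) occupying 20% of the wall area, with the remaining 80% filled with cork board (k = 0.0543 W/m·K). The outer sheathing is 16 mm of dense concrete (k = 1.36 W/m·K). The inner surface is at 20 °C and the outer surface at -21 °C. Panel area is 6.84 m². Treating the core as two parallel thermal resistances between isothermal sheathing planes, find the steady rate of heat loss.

Sheathing layers in series; stud and cavity paths in parallel between them.
R_inner = 0.014/(0.211×6.84) = 0.0097 K/W
R_stud  = 0.13/(46.4×0.2×6.84) = 0.002048 K/W
R_cav   = 0.13/(0.0543×0.8×6.84) = 0.4375 K/W
1/R_core = 1/R_stud + 1/R_cav → R_core = 0.002039 K/W
R_outer = 0.016/(1.36×6.84) = 0.00172 K/W
R_total = 0.01346 K/W
Q = ΔT/R_total = 41/0.01346

Q ≈ 3050 W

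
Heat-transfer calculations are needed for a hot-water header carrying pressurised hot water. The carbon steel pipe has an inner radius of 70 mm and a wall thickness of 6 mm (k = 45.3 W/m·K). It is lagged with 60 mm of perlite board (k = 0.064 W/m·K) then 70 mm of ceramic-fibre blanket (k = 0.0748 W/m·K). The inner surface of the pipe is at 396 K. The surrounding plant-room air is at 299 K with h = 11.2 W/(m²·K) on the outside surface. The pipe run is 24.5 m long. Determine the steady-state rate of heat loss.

Treating each annulus and film as a series resistance:
R_carbon steel pipe wall = ln(76/70)/(2π×45.3×24.5) = 1.179×10^-5 K/W
R_perlite board = ln(136/76)/(2π×0.064×24.5) = 0.05907 K/W
R_ceramic-fibre blanket = ln(206/136)/(2π×0.0748×24.5) = 0.03606 K/W
R_outer film = 1/(h_o·2πr_oL) = 1/(11.2×2π×0.206×24.5) = 0.002816 K/W
R_total = 0.09795 K/W
Q = ΔT/R_total = 97/0.09795

Q ≈ 990 W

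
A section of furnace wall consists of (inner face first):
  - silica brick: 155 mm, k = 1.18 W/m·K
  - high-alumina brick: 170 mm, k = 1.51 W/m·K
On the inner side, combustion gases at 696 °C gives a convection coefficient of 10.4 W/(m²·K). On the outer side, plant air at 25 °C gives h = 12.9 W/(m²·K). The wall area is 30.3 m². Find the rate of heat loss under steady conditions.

Q ≈ 48700 W

Treating each layer as a thermal resistance in series:
R_inner film = 1/(h_i·A) = 1/(10.4×30.3) = 0.003173 K/W
R_silica brick = L/(kA) = 0.155/(1.18×30.3) = 0.004335 K/W
R_high-alumina brick = L/(kA) = 0.17/(1.51×30.3) = 0.003716 K/W
R_outer film = 1/(h_o·A) = 1/(12.9×30.3) = 0.002558 K/W
R_total = 0.01378 K/W
Q = ΔT / R_total = 671 / 0.01378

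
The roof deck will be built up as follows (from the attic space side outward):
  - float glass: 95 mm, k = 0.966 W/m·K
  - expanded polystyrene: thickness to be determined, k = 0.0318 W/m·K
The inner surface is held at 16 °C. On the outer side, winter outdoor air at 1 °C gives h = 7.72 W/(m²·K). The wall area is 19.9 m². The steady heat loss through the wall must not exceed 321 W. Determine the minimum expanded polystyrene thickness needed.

L ≈ 22.3 mm

Model the wall as resistances in series:
R_float glass = L/(kA) = 0.095/(0.966×19.9) = 0.004942 K/W
R_outer film = 1/(h_o·A) = 1/(7.72×19.9) = 0.006509 K/W
Sum of the known resistances R_other = 0.01145 K/W
Required total resistance R_tot = ΔT/Q_allow = 15/321 = 0.04673 K/W
R_expanded polystyrene = R_tot − R_other = 0.03528 K/W
L = R·k·A = 0.03528×0.0318×19.9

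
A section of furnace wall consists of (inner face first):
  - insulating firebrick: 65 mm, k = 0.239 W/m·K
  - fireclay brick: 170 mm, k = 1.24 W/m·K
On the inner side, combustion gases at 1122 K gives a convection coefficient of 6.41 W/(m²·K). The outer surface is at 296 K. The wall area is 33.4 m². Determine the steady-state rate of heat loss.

Q ≈ 48800 W

Treating each layer as a thermal resistance in series:
R_inner film = 1/(h_i·A) = 1/(6.41×33.4) = 0.004671 K/W
R_insulating firebrick = L/(kA) = 0.065/(0.239×33.4) = 0.008143 K/W
R_fireclay brick = L/(kA) = 0.17/(1.24×33.4) = 0.004105 K/W
R_total = 0.01692 K/W
Q = ΔT / R_total = 826 / 0.01692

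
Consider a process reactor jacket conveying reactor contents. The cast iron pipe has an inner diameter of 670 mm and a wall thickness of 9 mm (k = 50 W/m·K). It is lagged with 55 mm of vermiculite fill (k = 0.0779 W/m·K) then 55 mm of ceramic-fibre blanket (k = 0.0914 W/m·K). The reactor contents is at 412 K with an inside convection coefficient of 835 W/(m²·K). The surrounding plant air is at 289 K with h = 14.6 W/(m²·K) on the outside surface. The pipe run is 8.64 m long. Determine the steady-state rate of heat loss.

Q ≈ 1920 W

Cylindrical conduction, so R = ln(r₂/r₁)/(2πkL) per layer, in series:
R_inner film = 1/(h_i·2πr₁L) = 1/(835×2π×0.335×8.64) = 6.585×10^-5 K/W
R_cast iron pipe wall = ln(344/335)/(2π×50×8.64) = 9.767×10^-6 K/W
R_vermiculite fill = ln(399/344)/(2π×0.0779×8.64) = 0.03507 K/W
R_ceramic-fibre blanket = ln(454/399)/(2π×0.0914×8.64) = 0.02603 K/W
R_outer film = 1/(h_o·2πr_oL) = 1/(14.6×2π×0.454×8.64) = 0.002779 K/W
R_total = 0.06395 K/W
Q = ΔT/R_total = 123/0.06395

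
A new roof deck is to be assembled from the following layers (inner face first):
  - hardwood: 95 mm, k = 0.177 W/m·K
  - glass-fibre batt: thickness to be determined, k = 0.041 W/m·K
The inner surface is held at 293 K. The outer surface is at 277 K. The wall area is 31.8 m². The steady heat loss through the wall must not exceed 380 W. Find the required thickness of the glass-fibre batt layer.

L ≈ 32.9 mm

Treating each layer as a thermal resistance in series:
R_hardwood = L/(kA) = 0.095/(0.177×31.8) = 0.01688 K/W
Sum of the known resistances R_other = 0.01688 K/W
Required total resistance R_tot = ΔT/Q_allow = 16/380 = 0.04211 K/W
R_glass-fibre batt = R_tot − R_other = 0.02523 K/W
L = R·k·A = 0.02523×0.041×31.8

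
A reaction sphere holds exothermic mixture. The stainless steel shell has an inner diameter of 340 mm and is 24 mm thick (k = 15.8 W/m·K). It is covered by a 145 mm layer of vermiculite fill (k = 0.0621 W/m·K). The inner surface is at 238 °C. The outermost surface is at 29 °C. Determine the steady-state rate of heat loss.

Q ≈ 73.9 W

Spherical conduction: R = (1/r_in − 1/r_out)/(4πk) per layer; series-sum.
R_stainless steel shell = (1/0.17 − 1/0.194)/(4π×15.8) = 0.003665 K/W
R_vermiculite fill = (1/0.194 − 1/0.339)/(4π×0.0621) = 2.825 K/W
R_total = 2.829 K/W
Q = ΔT/R_total = 209/2.829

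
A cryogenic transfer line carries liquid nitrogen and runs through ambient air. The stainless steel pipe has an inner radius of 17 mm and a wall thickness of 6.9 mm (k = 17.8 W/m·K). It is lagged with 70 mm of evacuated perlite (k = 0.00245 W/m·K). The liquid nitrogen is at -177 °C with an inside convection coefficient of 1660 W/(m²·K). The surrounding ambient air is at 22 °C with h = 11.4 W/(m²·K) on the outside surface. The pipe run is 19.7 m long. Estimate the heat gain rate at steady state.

Q ≈ 44 W

Treating each annulus and film as a series resistance:
R_inner film = 1/(h_i·2πr₁L) = 1/(1660×2π×0.017×19.7) = 2.863×10^-4 K/W
R_stainless steel pipe wall = ln(23.9/17)/(2π×17.8×19.7) = 1.546×10^-4 K/W
R_evacuated perlite = ln(93.9/23.9)/(2π×0.00245×19.7) = 4.512 K/W
R_outer film = 1/(h_o·2πr_oL) = 1/(11.4×2π×0.0939×19.7) = 0.007547 K/W
R_total = 4.52 K/W
Q = ΔT/R_total = 199/4.52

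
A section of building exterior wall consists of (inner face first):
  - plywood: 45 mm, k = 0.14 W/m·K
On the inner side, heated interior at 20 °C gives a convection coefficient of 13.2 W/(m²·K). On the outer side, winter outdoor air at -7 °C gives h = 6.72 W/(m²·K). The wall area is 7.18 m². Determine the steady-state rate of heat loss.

Q ≈ 355 W

Model the wall as resistances in series:
R_inner film = 1/(h_i·A) = 1/(13.2×7.18) = 0.01055 K/W
R_plywood = L/(kA) = 0.045/(0.14×7.18) = 0.04477 K/W
R_outer film = 1/(h_o·A) = 1/(6.72×7.18) = 0.02073 K/W
R_total = 0.07604 K/W
Q = ΔT / R_total = 27 / 0.07604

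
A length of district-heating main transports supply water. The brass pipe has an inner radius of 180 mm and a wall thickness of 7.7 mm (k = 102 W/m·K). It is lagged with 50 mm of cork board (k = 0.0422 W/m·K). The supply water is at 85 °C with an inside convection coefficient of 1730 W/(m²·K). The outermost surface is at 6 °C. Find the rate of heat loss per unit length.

Treating each annulus and film as a series resistance:
R_inner film = 1/(h_i·2πr₁L) = 1/(1730×2π×0.18×1) = 5.111×10^-4 K/W
R_brass pipe wall = ln(187.7/180)/(2π×102×1) = 6.536×10^-5 K/W
R_cork board = ln(237.7/187.7)/(2π×0.0422×1) = 0.8907 K/W
R_total = 0.8913 K/W
Q = ΔT/R_total = 79/0.8913

q′ ≈ 88.6 W/m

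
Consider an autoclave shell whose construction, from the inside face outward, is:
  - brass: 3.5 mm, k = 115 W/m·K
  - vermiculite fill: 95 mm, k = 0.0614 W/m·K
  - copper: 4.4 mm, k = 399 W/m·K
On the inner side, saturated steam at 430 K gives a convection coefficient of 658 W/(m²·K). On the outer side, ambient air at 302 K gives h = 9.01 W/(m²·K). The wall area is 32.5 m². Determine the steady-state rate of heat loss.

Q ≈ 2510 W

Model the wall as resistances in series:
R_inner film = 1/(h_i·A) = 1/(658×32.5) = 4.676×10^-5 K/W
R_brass = L/(kA) = 0.0035/(115×32.5) = 9.365×10^-7 K/W
R_vermiculite fill = L/(kA) = 0.095/(0.0614×32.5) = 0.04761 K/W
R_copper = L/(kA) = 0.0044/(399×32.5) = 3.393×10^-7 K/W
R_outer film = 1/(h_o·A) = 1/(9.01×32.5) = 0.003415 K/W
R_total = 0.05107 K/W
Q = ΔT / R_total = 128 / 0.05107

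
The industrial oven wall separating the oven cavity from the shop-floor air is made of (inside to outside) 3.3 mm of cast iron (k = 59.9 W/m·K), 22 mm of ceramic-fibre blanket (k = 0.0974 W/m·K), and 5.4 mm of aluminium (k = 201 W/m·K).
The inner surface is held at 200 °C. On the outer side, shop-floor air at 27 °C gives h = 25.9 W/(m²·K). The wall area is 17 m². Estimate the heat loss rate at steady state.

Q ≈ 11100 W

Treating each layer as a thermal resistance in series:
R_cast iron = L/(kA) = 0.0033/(59.9×17) = 3.241×10^-6 K/W
R_ceramic-fibre blanket = L/(kA) = 0.022/(0.0974×17) = 0.01329 K/W
R_aluminium = L/(kA) = 0.0054/(201×17) = 1.58×10^-6 K/W
R_outer film = 1/(h_o·A) = 1/(25.9×17) = 0.002271 K/W
R_total = 0.01556 K/W
Q = ΔT / R_total = 173 / 0.01556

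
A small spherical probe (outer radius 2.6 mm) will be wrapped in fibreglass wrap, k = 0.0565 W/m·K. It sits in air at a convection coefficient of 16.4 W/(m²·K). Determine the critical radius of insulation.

r_cr ≈ 6.89 mm

For a sphere r_cr = 2k/h = 2×0.0565/16.4
r_cr = 6.89 mm; since the bare radius (2.6 mm) is below r_cr, adding a thin layer of insulation will *increase* heat loss.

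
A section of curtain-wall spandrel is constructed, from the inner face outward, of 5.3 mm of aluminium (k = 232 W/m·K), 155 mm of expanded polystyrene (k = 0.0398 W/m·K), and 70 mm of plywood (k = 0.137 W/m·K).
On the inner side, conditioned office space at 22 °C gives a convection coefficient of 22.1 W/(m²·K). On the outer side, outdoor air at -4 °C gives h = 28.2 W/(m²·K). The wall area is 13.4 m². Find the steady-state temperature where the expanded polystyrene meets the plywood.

T ≈ -0.833 °C

Model the wall as resistances in series:
R_inner film = 1/(h_i·A) = 1/(22.1×13.4) = 0.003377 K/W
R_aluminium = L/(kA) = 0.0053/(232×13.4) = 1.705×10^-6 K/W
R_expanded polystyrene = L/(kA) = 0.155/(0.0398×13.4) = 0.2906 K/W
R_plywood = L/(kA) = 0.07/(0.137×13.4) = 0.03813 K/W
R_outer film = 1/(h_o·A) = 1/(28.2×13.4) = 0.002646 K/W
R_total = 0.3348 K/W;  Q = ΔT/R_total = 26/0.3348 = 77.66 W
T_interface = T_inner − Q·ΣR(inner→interface) = 22 − 77.7×0.294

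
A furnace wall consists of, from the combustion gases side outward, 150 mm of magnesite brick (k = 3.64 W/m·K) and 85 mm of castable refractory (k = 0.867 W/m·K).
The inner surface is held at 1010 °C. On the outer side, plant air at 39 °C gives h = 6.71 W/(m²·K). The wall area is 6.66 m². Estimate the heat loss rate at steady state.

Q ≈ 22400 W

Thermal resistances in series:
R_magnesite brick = L/(kA) = 0.15/(3.64×6.66) = 0.006188 K/W
R_castable refractory = L/(kA) = 0.085/(0.867×6.66) = 0.01472 K/W
R_outer film = 1/(h_o·A) = 1/(6.71×6.66) = 0.02238 K/W
R_total = 0.04329 K/W
Q = ΔT / R_total = 971 / 0.04329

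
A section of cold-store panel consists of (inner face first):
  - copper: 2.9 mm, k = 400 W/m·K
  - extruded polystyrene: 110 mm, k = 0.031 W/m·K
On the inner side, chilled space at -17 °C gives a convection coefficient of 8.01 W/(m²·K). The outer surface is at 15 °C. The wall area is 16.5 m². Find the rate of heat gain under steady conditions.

Q ≈ 144 W

Model the wall as resistances in series:
R_inner film = 1/(h_i·A) = 1/(8.01×16.5) = 0.007566 K/W
R_copper = L/(kA) = 0.0029/(400×16.5) = 4.394×10^-7 K/W
R_extruded polystyrene = L/(kA) = 0.11/(0.031×16.5) = 0.2151 K/W
R_total = 0.2226 K/W
Q = ΔT / R_total = 32 / 0.2226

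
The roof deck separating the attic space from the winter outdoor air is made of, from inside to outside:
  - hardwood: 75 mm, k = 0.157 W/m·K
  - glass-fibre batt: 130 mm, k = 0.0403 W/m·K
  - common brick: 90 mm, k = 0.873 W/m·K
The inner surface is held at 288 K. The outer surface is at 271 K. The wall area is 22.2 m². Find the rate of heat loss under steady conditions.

Model the wall as resistances in series:
R_hardwood = L/(kA) = 0.075/(0.157×22.2) = 0.02152 K/W
R_glass-fibre batt = L/(kA) = 0.13/(0.0403×22.2) = 0.1453 K/W
R_common brick = L/(kA) = 0.09/(0.873×22.2) = 0.004644 K/W
R_total = 0.1715 K/W
Q = ΔT / R_total = 17 / 0.1715

Q ≈ 99.1 W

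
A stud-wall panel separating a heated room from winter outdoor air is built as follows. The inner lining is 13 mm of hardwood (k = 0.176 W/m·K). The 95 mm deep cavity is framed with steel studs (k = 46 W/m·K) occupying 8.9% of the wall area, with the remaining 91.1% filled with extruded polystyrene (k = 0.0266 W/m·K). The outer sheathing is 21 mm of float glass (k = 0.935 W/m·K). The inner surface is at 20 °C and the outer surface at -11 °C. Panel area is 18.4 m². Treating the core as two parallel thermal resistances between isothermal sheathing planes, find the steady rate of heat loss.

Sheathing layers in series; stud and cavity paths in parallel between them.
R_inner = 0.013/(0.176×18.4) = 0.004014 K/W
R_stud  = 0.095/(46×0.089×18.4) = 0.001261 K/W
R_cav   = 0.095/(0.0266×0.911×18.4) = 0.2131 K/W
1/R_core = 1/R_stud + 1/R_cav → R_core = 0.001254 K/W
R_outer = 0.021/(0.935×18.4) = 0.001221 K/W
R_total = 0.006489 K/W
Q = ΔT/R_total = 31/0.006489

Q ≈ 4780 W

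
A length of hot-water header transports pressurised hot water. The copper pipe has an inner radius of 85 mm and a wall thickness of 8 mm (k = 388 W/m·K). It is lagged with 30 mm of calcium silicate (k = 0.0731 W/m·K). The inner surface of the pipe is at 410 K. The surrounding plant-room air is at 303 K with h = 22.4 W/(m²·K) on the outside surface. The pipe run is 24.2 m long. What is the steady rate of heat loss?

Q ≈ 3880 W

Radial resistances (cylindrical: R_cond = ln(r_o/r_i)/(2πkL), R_conv = 1/(h·2πrL)):
R_copper pipe wall = ln(93/85)/(2π×388×24.2) = 1.525×10^-6 K/W
R_calcium silicate = ln(123/93)/(2π×0.0731×24.2) = 0.02515 K/W
R_outer film = 1/(h_o·2πr_oL) = 1/(22.4×2π×0.123×24.2) = 0.002387 K/W
R_total = 0.02754 K/W
Q = ΔT/R_total = 107/0.02754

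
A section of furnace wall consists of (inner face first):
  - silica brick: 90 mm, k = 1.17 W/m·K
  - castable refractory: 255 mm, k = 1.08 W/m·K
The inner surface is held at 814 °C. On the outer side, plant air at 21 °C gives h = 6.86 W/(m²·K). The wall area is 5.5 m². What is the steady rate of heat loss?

Q ≈ 9510 W

Treating each layer as a thermal resistance in series:
R_silica brick = L/(kA) = 0.09/(1.17×5.5) = 0.01399 K/W
R_castable refractory = L/(kA) = 0.255/(1.08×5.5) = 0.04293 K/W
R_outer film = 1/(h_o·A) = 1/(6.86×5.5) = 0.0265 K/W
R_total = 0.08342 K/W
Q = ΔT / R_total = 793 / 0.08342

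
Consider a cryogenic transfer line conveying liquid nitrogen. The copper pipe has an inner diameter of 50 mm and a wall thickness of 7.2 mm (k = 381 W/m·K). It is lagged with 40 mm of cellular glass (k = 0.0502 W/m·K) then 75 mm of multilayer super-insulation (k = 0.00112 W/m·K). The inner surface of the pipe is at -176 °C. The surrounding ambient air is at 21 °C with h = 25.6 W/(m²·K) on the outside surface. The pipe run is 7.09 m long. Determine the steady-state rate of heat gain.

Per-layer cylindrical resistances, series-summed:
R_copper pipe wall = ln(32.2/25)/(2π×381×7.09) = 1.491×10^-5 K/W
R_cellular glass = ln(72.2/32.2)/(2π×0.0502×7.09) = 0.3611 K/W
R_multilayer super-insulation = ln(147.2/72.2)/(2π×0.00112×7.09) = 14.28 K/W
R_outer film = 1/(h_o·2πr_oL) = 1/(25.6×2π×0.1472×7.09) = 0.005957 K/W
R_total = 14.64 K/W
Q = ΔT/R_total = 197/14.64

Q ≈ 13.5 W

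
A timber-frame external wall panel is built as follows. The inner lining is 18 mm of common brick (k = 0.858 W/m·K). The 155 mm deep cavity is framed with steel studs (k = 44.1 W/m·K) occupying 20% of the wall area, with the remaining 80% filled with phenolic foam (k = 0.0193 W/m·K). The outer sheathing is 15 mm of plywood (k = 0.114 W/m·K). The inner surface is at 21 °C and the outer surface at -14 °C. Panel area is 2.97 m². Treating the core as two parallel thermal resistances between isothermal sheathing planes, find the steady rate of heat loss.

Sheathing layers in series; stud and cavity paths in parallel between them.
R_inner = 0.018/(0.858×2.97) = 0.007064 K/W
R_stud  = 0.155/(44.1×0.2×2.97) = 0.005917 K/W
R_cav   = 0.155/(0.0193×0.8×2.97) = 3.38 K/W
1/R_core = 1/R_stud + 1/R_cav → R_core = 0.005907 K/W
R_outer = 0.015/(0.114×2.97) = 0.0443 K/W
R_total = 0.05727 K/W
Q = ΔT/R_total = 35/0.05727

Q ≈ 611 W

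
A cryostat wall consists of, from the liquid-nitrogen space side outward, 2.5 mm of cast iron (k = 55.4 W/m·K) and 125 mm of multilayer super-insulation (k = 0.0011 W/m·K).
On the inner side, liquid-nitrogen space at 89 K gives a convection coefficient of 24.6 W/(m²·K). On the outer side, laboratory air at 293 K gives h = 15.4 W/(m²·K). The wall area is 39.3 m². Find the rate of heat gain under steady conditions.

Q ≈ 70.5 W

Model the wall as resistances in series:
R_inner film = 1/(h_i·A) = 1/(24.6×39.3) = 0.001034 K/W
R_cast iron = L/(kA) = 0.0025/(55.4×39.3) = 1.148×10^-6 K/W
R_multilayer super-insulation = L/(kA) = 0.125/(0.0011×39.3) = 2.892 K/W
R_outer film = 1/(h_o·A) = 1/(15.4×39.3) = 0.001652 K/W
R_total = 2.894 K/W
Q = ΔT / R_total = 204 / 2.894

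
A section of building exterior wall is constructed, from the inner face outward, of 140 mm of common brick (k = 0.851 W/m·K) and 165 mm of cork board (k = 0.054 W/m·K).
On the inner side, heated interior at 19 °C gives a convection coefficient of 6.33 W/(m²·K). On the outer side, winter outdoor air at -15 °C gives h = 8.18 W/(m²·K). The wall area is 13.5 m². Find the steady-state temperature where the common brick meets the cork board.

T ≈ 15.9 °C

Series thermal resistances:
R_inner film = 1/(h_i·A) = 1/(6.33×13.5) = 0.0117 K/W
R_common brick = L/(kA) = 0.14/(0.851×13.5) = 0.01219 K/W
R_cork board = L/(kA) = 0.165/(0.054×13.5) = 0.2263 K/W
R_outer film = 1/(h_o·A) = 1/(8.18×13.5) = 0.009056 K/W
R_total = 0.2593 K/W;  Q = ΔT/R_total = 34/0.2593 = 131.1 W
T_interface = T_inner − Q·ΣR(inner→interface) = 19 − 131×0.02389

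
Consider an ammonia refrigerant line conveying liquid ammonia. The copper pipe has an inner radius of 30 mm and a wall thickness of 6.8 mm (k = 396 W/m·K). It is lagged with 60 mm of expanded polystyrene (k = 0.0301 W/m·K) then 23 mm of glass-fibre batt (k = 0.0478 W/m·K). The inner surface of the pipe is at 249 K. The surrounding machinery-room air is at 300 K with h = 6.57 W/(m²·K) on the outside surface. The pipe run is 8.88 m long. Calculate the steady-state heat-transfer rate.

Q ≈ 75.2 W

Cylindrical conduction, so R = ln(r₂/r₁)/(2πkL) per layer, in series:
R_copper pipe wall = ln(36.8/30)/(2π×396×8.88) = 9.247×10^-6 K/W
R_expanded polystyrene = ln(96.8/36.8)/(2π×0.0301×8.88) = 0.5759 K/W
R_glass-fibre batt = ln(119.8/96.8)/(2π×0.0478×8.88) = 0.07993 K/W
R_outer film = 1/(h_o·2πr_oL) = 1/(6.57×2π×0.1198×8.88) = 0.02277 K/W
R_total = 0.6786 K/W
Q = ΔT/R_total = 51/0.6786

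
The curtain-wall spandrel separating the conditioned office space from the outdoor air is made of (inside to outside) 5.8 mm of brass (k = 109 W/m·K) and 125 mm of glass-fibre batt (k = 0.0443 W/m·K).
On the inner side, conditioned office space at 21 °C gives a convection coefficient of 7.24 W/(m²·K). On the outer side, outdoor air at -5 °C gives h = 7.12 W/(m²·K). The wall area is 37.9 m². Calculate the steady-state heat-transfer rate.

Q ≈ 318 W

Using the resistance-network approach (series):
R_inner film = 1/(h_i·A) = 1/(7.24×37.9) = 0.003644 K/W
R_brass = L/(kA) = 0.0058/(109×37.9) = 1.404×10^-6 K/W
R_glass-fibre batt = L/(kA) = 0.125/(0.0443×37.9) = 0.07445 K/W
R_outer film = 1/(h_o·A) = 1/(7.12×37.9) = 0.003706 K/W
R_total = 0.0818 K/W
Q = ΔT / R_total = 26 / 0.0818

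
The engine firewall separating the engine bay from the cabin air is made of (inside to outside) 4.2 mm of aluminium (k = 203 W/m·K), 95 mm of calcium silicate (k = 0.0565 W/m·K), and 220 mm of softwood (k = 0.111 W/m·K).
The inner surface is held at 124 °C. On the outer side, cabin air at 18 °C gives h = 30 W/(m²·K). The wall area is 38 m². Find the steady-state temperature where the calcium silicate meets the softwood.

Model the wall as resistances in series:
R_aluminium = L/(kA) = 0.0042/(203×38) = 5.445×10^-7 K/W
R_calcium silicate = L/(kA) = 0.095/(0.0565×38) = 0.04425 K/W
R_softwood = L/(kA) = 0.22/(0.111×38) = 0.05216 K/W
R_outer film = 1/(h_o·A) = 1/(30×38) = 8.772×10^-4 K/W
R_total = 0.09728 K/W;  Q = ΔT/R_total = 106/0.09728 = 1090 W
T_interface = T_inner − Q·ΣR(inner→interface) = 124 − 1090×0.04425

T ≈ 75.8 °C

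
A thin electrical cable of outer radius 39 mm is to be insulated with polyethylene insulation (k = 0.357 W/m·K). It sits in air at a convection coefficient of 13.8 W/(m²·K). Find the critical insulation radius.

For a cylinder r_cr = k/h = 0.357/13.8
r_cr = 25.9 mm; since the bare radius (39 mm) is above r_cr, any added insulation will reduce heat loss.

r_cr ≈ 25.9 mm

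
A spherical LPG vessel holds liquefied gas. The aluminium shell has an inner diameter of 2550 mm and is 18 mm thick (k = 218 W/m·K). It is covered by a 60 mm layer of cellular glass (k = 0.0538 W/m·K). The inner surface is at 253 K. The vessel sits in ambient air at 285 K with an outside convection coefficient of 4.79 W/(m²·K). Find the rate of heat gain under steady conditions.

For a spherical shell R = (1/r₁ − 1/r₂)/(4πk); film R = 1/(h·4πr²). In series:
R_aluminium shell = (1/1.275 − 1/1.293)/(4π×218) = 3.986×10^-6 K/W
R_cellular glass = (1/1.293 − 1/1.353)/(4π×0.0538) = 0.05073 K/W
R_outer film = 1/(h·4πr_o²) = 1/(4.79×4π×1.353²) = 0.009075 K/W
R_total = 0.05981 K/W
Q = ΔT/R_total = 32/0.05981

Q ≈ 535 W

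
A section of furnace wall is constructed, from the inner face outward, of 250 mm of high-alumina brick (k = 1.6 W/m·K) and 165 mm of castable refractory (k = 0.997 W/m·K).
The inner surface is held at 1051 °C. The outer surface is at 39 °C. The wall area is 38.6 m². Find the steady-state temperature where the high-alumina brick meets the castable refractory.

Thermal resistances in series:
R_high-alumina brick = L/(kA) = 0.25/(1.6×38.6) = 0.004048 K/W
R_castable refractory = L/(kA) = 0.165/(0.997×38.6) = 0.004287 K/W
R_total = 0.008335 K/W;  Q = ΔT/R_total = 1012/0.008335 = 121400 W
T_interface = T_inner − Q·ΣR(inner→interface) = 1051 − 121000×0.004048

T ≈ 560 °C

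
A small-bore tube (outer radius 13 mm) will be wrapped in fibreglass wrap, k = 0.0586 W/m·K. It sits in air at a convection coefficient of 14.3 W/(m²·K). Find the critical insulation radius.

r_cr ≈ 4.1 mm

For a cylinder r_cr = k/h = 0.0586/14.3
r_cr = 4.1 mm; since the bare radius (13 mm) is above r_cr, any added insulation will reduce heat loss.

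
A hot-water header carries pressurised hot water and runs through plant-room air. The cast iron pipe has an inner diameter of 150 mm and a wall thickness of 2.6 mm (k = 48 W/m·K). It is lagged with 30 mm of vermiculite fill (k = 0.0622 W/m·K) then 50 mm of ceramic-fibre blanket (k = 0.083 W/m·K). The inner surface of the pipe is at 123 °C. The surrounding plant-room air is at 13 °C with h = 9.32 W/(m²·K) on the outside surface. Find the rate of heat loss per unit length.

q′ ≈ 65.6 W/m

Cylindrical conduction, so R = ln(r₂/r₁)/(2πkL) per layer, in series:
R_cast iron pipe wall = ln(77.6/75)/(2π×48×1) = 1.13×10^-4 K/W
R_vermiculite fill = ln(107.6/77.6)/(2π×0.0622×1) = 0.8363 K/W
R_ceramic-fibre blanket = ln(157.6/107.6)/(2π×0.083×1) = 0.7318 K/W
R_outer film = 1/(h_o·2πr_oL) = 1/(9.32×2π×0.1576×1) = 0.1084 K/W
R_total = 1.677 K/W
Q = ΔT/R_total = 110/1.677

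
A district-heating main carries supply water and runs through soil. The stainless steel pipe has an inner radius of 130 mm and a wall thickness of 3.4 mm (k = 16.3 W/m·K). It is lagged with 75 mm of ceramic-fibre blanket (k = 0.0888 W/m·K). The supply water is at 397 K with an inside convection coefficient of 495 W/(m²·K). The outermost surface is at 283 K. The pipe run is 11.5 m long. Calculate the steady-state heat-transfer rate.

Q ≈ 1630 W

Treating each annulus and film as a series resistance:
R_inner film = 1/(h_i·2πr₁L) = 1/(495×2π×0.13×11.5) = 2.151×10^-4 K/W
R_stainless steel pipe wall = ln(133.4/130)/(2π×16.3×11.5) = 2.192×10^-5 K/W
R_ceramic-fibre blanket = ln(208.4/133.4)/(2π×0.0888×11.5) = 0.06953 K/W
R_total = 0.06976 K/W
Q = ΔT/R_total = 114/0.06976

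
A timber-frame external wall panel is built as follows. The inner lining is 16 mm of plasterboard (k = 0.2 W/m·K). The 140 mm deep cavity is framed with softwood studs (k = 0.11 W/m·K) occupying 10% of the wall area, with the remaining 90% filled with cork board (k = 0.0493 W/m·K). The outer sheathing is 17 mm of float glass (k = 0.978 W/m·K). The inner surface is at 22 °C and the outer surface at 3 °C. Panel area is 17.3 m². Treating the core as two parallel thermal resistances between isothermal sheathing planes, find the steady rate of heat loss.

Q ≈ 125 W

Sheathing layers in series; stud and cavity paths in parallel between them.
R_inner = 0.016/(0.2×17.3) = 0.004624 K/W
R_stud  = 0.14/(0.11×0.1×17.3) = 0.7357 K/W
R_cav   = 0.14/(0.0493×0.9×17.3) = 0.1824 K/W
1/R_core = 1/R_stud + 1/R_cav → R_core = 0.1462 K/W
R_outer = 0.017/(0.978×17.3) = 0.001005 K/W
R_total = 0.1518 K/W
Q = ΔT/R_total = 19/0.1518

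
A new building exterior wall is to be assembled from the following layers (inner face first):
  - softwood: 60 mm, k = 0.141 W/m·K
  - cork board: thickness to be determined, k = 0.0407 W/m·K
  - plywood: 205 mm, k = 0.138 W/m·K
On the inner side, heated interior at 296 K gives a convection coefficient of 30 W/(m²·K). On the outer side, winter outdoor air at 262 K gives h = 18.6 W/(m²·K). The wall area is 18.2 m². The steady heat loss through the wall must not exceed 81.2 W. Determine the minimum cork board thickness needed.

Thermal resistances in series:
R_inner film = 1/(h_i·A) = 1/(30×18.2) = 0.001832 K/W
R_softwood = L/(kA) = 0.06/(0.141×18.2) = 0.02338 K/W
R_plywood = L/(kA) = 0.205/(0.138×18.2) = 0.08162 K/W
R_outer film = 1/(h_o·A) = 1/(18.6×18.2) = 0.002954 K/W
Sum of the known resistances R_other = 0.1098 K/W
Required total resistance R_tot = ΔT/Q_allow = 34/81.2 = 0.4187 K/W
R_cork board = R_tot − R_other = 0.3089 K/W
L = R·k·A = 0.3089×0.0407×18.2

L ≈ 229 mm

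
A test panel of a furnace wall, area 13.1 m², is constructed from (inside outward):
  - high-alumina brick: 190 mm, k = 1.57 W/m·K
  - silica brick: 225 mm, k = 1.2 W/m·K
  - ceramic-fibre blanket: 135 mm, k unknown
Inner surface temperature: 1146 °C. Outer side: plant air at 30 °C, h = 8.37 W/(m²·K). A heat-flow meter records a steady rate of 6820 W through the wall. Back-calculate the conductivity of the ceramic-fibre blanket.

Series thermal resistances:
R_high-alumina brick = L/(kA) = 0.19/(1.57×13.1) = 0.009238 K/W
R_silica brick = L/(kA) = 0.225/(1.2×13.1) = 0.01431 K/W
R_outer film = 1/(h_o·A) = 1/(8.37×13.1) = 0.00912 K/W
Sum of known resistances R_other = 0.03267 K/W
Total R = ΔT/Q = 1116/6820 = 0.1636 K/W
R_ceramic-fibre blanket = R_total − R_other = 0.131 K/W
k = L/(R·A) = 0.135/(0.131×13.1)

k ≈ 0.0787 W/(m·K)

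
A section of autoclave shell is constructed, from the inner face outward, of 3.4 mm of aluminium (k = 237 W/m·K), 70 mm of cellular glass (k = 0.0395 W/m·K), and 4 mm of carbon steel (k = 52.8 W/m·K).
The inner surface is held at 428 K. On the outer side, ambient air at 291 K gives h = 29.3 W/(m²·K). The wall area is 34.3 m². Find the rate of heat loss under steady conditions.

Q ≈ 2600 W

Thermal resistances in series:
R_aluminium = L/(kA) = 0.0034/(237×34.3) = 4.183×10^-7 K/W
R_cellular glass = L/(kA) = 0.07/(0.0395×34.3) = 0.05167 K/W
R_carbon steel = L/(kA) = 0.004/(52.8×34.3) = 2.209×10^-6 K/W
R_outer film = 1/(h_o·A) = 1/(29.3×34.3) = 9.95×10^-4 K/W
R_total = 0.05266 K/W
Q = ΔT / R_total = 137 / 0.05266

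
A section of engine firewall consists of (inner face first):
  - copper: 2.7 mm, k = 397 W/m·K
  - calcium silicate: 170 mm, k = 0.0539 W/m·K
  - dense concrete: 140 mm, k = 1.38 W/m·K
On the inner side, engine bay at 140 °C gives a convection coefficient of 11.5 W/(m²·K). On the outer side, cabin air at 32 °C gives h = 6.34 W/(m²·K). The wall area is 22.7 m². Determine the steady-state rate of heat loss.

Q ≈ 700 W

Using the resistance-network approach (series):
R_inner film = 1/(h_i·A) = 1/(11.5×22.7) = 0.003831 K/W
R_copper = L/(kA) = 0.0027/(397×22.7) = 2.996×10^-7 K/W
R_calcium silicate = L/(kA) = 0.17/(0.0539×22.7) = 0.1389 K/W
R_dense concrete = L/(kA) = 0.14/(1.38×22.7) = 0.004469 K/W
R_outer film = 1/(h_o·A) = 1/(6.34×22.7) = 0.006948 K/W
R_total = 0.1542 K/W
Q = ΔT / R_total = 108 / 0.1542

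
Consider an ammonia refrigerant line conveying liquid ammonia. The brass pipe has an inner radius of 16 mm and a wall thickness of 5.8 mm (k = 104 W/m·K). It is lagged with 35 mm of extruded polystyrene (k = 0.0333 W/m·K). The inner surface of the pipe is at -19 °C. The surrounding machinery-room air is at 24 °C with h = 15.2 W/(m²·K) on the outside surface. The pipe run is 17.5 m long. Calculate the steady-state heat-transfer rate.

Q ≈ 158 W

Cylindrical conduction, so R = ln(r₂/r₁)/(2πkL) per layer, in series:
R_brass pipe wall = ln(21.8/16)/(2π×104×17.5) = 2.705×10^-5 K/W
R_extruded polystyrene = ln(56.8/21.8)/(2π×0.0333×17.5) = 0.2615 K/W
R_outer film = 1/(h_o·2πr_oL) = 1/(15.2×2π×0.0568×17.5) = 0.01053 K/W
R_total = 0.2721 K/W
Q = ΔT/R_total = 43/0.2721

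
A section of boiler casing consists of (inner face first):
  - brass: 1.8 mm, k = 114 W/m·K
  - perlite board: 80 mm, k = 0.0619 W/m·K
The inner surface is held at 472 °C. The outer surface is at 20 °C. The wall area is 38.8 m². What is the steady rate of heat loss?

Q ≈ 13600 W

Using the resistance-network approach (series):
R_brass = L/(kA) = 0.0018/(114×38.8) = 4.069×10^-7 K/W
R_perlite board = L/(kA) = 0.08/(0.0619×38.8) = 0.03331 K/W
R_total = 0.03331 K/W
Q = ΔT / R_total = 452 / 0.03331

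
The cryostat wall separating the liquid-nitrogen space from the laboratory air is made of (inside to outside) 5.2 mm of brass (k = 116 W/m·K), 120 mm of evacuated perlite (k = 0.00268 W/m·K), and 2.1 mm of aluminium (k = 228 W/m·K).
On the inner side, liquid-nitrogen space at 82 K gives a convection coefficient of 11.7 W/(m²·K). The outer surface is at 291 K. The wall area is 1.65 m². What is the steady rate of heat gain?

Q ≈ 7.69 W

Model the wall as resistances in series:
R_inner film = 1/(h_i·A) = 1/(11.7×1.65) = 0.0518 K/W
R_brass = L/(kA) = 0.0052/(116×1.65) = 2.717×10^-5 K/W
R_evacuated perlite = L/(kA) = 0.12/(0.00268×1.65) = 27.14 K/W
R_aluminium = L/(kA) = 0.0021/(228×1.65) = 5.582×10^-6 K/W
R_total = 27.19 K/W
Q = ΔT / R_total = 209 / 27.19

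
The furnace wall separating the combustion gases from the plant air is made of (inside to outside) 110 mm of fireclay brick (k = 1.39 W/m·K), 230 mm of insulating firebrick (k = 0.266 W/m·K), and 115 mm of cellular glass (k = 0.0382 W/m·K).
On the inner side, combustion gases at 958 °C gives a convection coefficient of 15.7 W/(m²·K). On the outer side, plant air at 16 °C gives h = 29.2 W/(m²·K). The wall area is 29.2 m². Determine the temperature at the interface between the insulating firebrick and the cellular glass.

Thermal resistances in series:
R_inner film = 1/(h_i·A) = 1/(15.7×29.2) = 0.002181 K/W
R_fireclay brick = L/(kA) = 0.11/(1.39×29.2) = 0.00271 K/W
R_insulating firebrick = L/(kA) = 0.23/(0.266×29.2) = 0.02961 K/W
R_cellular glass = L/(kA) = 0.115/(0.0382×29.2) = 0.1031 K/W
R_outer film = 1/(h_o·A) = 1/(29.2×29.2) = 0.001173 K/W
R_total = 0.1388 K/W;  Q = ΔT/R_total = 942/0.1388 = 6788 W
T_interface = T_inner − Q·ΣR(inner→interface) = 958 − 6790×0.0345

T ≈ 724 °C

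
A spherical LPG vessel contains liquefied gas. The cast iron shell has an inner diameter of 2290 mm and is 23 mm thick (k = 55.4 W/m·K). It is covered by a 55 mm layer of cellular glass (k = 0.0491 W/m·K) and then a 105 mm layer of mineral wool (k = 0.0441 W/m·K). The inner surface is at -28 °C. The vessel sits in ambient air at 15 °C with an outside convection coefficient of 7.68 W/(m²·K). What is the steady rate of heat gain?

Q ≈ 232 W

Spherical conduction: R = (1/r_in − 1/r_out)/(4πk) per layer; series-sum.
R_cast iron shell = (1/1.145 − 1/1.168)/(4π×55.4) = 2.47×10^-5 K/W
R_cellular glass = (1/1.168 − 1/1.223)/(4π×0.0491) = 0.0624 K/W
R_mineral wool = (1/1.223 − 1/1.328)/(4π×0.0441) = 0.1167 K/W
R_outer film = 1/(h·4πr_o²) = 1/(7.68×4π×1.328²) = 0.005875 K/W
R_total = 0.185 K/W
Q = ΔT/R_total = 43/0.185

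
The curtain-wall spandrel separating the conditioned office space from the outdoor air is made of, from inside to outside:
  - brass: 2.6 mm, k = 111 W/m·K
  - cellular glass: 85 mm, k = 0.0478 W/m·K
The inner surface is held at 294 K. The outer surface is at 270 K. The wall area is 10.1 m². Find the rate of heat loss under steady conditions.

Q ≈ 136 W

Series thermal resistances:
R_brass = L/(kA) = 0.0026/(111×10.1) = 2.319×10^-6 K/W
R_cellular glass = L/(kA) = 0.085/(0.0478×10.1) = 0.1761 K/W
R_total = 0.1761 K/W
Q = ΔT / R_total = 24 / 0.1761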